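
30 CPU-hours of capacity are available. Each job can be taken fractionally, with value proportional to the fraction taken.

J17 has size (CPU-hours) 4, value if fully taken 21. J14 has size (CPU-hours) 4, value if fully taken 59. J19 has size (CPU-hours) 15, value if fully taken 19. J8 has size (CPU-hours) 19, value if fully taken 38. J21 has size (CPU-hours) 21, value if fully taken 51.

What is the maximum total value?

133

Sort by value density: J14 59/4≈14.8, J17 21/4≈5.25, J21 51/21≈2.43, J8 38/19≈2, J19 19/15≈1.27.
All 4 CPU-hours of J14 fit (value 59) → 26 remain.
J17: take in full, 4 CPU-hours for value 21 → 22 left.
J21: take in full, 21 CPU-hours for value 51 → 1 left.
Fill the last 1 CPU-hours with part of J8: 1/19 of it earns 2.
Total value = 133.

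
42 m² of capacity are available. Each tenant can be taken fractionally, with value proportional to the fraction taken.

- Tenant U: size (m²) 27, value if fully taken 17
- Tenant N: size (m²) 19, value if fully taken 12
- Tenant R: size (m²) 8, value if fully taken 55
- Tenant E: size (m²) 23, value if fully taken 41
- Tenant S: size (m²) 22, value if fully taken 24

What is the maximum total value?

Best value per unit of size first: Tenant R 55/8≈6.88, Tenant E 41/23≈1.78, Tenant S 24/22≈1.09, Tenant N 12/19≈0.632, Tenant U 17/27≈0.63.
Tenant R: take in full, 8 m² for value 55 — 34 left.
All 23 m² of Tenant E fit (value 41) — 11 remain.
Fill the last 11 m² with part of Tenant S: 11/22 of it earns 12.
Total value = 108.

108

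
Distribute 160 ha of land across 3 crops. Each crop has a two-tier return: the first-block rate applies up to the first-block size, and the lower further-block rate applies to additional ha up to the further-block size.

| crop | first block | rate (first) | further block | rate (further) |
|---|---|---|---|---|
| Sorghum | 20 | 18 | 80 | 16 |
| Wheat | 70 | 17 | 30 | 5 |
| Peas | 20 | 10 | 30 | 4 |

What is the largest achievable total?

Rank every tier by rate: Sorghum/tier1 18 > Wheat/tier1 17 > Sorghum/tier2 16 > Peas/tier1 10 > Wheat/tier2 5 > Peas/tier2 4.
Sorghum tier1 at 18: fill all 20 → 140 left.
Wheat tier1 at 17: fill all 70 → 70 left.
70 remain; put them into Sorghum tier2 at 16.
Total = 18×20 + 17×70 + 16×70 = 2670.

2670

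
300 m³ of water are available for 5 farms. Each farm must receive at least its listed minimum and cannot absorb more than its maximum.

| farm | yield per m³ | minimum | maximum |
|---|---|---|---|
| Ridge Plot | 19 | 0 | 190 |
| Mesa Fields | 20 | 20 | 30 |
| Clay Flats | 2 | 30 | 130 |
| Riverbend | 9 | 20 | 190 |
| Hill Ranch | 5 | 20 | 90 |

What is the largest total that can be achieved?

4640

Meeting every minimum uses 0+20+30+20+20 = 90 m³, leaving 210.
Highest yield per m³ first: Mesa Fields 20 > Ridge Plot 19 > Riverbend 9 > Hill Ranch 5 > Clay Flats 2.
Mesa Fields: +10 to 30 (cap) ; 200 left.
Give Ridge Plot 190 more to hit its cap of 190 ; 10 left.
Riverbend: +10 (room for 170) → 30. Pool exhausted.
Total = 19×190 + 20×30 + 2×30 + 9×30 + 5×20 = 4640.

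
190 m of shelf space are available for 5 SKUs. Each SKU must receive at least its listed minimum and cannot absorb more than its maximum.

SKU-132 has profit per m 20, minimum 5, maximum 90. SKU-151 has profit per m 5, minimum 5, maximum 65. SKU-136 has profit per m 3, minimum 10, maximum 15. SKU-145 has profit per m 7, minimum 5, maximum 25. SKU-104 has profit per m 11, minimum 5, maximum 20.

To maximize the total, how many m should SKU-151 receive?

45

Meeting every minimum uses 5+5+10+5+5 = 30 m, leaving 160.
Rank by profit per m: SKU-132 20 > SKU-104 11 > SKU-145 7 > SKU-151 5 > SKU-136 3.
SKU-132: +85 to 90 (cap) — 75 left.
Give SKU-104 15 more to hit its cap of 20 — 60 left.
Give SKU-145 20 more to hit its cap of 25 — 40 left.
Only 40 left; SKU-151 takes them to reach 45.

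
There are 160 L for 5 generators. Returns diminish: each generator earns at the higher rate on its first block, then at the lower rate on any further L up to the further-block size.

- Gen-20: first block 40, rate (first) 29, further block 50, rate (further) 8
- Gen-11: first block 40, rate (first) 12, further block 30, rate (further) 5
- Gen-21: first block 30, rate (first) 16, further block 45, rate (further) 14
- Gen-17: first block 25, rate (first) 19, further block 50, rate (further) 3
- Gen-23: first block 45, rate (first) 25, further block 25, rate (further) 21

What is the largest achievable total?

Rank every tier by rate: Gen-20/tier1 29 > Gen-23/tier1 25 > Gen-23/tier2 21 > Gen-17/tier1 19 > Gen-21/tier1 16 > Gen-21/tier2 14 > Gen-11/tier1 12 > Gen-20/tier2 8 > Gen-11/tier2 5 > Gen-17/tier2 3.
Gen-20/tier1 (29): +40 — 120 left.
Gen-23/tier1 (25): +45 — 75 left.
Gen-23 tier2 at 21: fill all 25 — 50 left.
Fill Gen-17 tier1 block (25 at 19) — 25 left.
25 remain; put them into Gen-21 tier1 at 16.
Total = 29×40 + 25×45 + 21×25 + 19×25 + 16×25 = 3685.

3685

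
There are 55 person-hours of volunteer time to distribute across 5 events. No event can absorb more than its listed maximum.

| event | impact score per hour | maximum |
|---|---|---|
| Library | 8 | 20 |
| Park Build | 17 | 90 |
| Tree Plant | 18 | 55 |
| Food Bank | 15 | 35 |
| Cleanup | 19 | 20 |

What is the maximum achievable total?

Rank by impact score per hour: Cleanup 19 > Tree Plant 18 > Park Build 17 > Food Bank 15 > Library 8.
Cleanup: +20 to 20 (cap) ; 35 left.
Tree Plant: +35 (room for 55) → 35. Pool exhausted.
Total = 18×35 + 19×20 = 1010.

1010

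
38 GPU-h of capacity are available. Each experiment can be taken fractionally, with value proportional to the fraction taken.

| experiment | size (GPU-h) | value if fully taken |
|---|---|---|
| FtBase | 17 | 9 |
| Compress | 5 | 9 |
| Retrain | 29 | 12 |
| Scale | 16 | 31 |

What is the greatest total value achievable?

49

Best value per unit of size first: Scale 31/16≈1.94, Compress 9/5≈1.8, FtBase 9/17≈0.529, Retrain 12/29≈0.414.
Take all of Scale (16 GPU-h, value 31) — 22 GPU-h left.
All 5 GPU-h of Compress fit (value 9) — 17 remain.
FtBase: take in full, 17 GPU-h for value 9 — 0 left.
Total value = 49.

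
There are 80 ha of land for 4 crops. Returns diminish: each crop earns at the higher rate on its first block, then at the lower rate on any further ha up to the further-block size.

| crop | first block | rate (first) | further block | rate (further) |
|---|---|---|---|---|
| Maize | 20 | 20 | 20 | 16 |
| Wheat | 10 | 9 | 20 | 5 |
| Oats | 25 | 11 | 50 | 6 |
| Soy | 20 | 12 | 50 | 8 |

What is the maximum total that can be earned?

Order all 8 blocks by rate: Maize/first 20 > Maize/second 16 > Soy/first 12 > Oats/first 11 > Wheat/first 9 > Soy/second 8 > Oats/second 6 > Wheat/second 5.
Maize/first (20): +20 → 60 left.
Maize second at 16: fill all 20 → 40 left.
Soy/first (12): +20 → 20 left.
20 remain; put them into Oats first at 11.
Total = 20×20 + 16×20 + 12×20 + 11×20 = 1180.

1180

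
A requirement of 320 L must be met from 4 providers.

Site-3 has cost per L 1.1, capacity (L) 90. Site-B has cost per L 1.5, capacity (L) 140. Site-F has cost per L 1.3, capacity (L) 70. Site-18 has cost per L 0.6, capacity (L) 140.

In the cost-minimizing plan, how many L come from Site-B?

Cheapest first:
Site-18 (0.6): use full 140 → 180 L to go.
Take 90 from Site-3 at 1.1 → need 90 more.
Take 70 from Site-F at 1.3 → need 20 more.
Take 20 from Site-B at 1.5 to finish.

20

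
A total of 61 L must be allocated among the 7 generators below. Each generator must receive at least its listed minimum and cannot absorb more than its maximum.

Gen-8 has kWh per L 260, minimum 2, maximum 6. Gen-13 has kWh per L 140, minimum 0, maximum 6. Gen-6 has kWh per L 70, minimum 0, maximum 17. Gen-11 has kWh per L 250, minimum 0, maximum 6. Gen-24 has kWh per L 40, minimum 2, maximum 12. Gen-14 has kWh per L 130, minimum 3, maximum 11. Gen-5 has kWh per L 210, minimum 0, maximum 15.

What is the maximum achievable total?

9610

Meeting every minimum uses 2+0+0+0+2+3+0 = 7 L, leaving 54.
Order the generators by kWh per L: Gen-8 260 > Gen-11 250 > Gen-5 210 > Gen-13 140 > Gen-14 130 > Gen-6 70 > Gen-24 40.
Gen-8 takes 4 more to reach its cap of 6 — 50 left.
Gen-11 takes 6 more to reach its cap of 6 — 44 left.
Give Gen-5 15 more to hit its cap of 15 — 29 left.
Gen-13: +6 to 6 (cap) — 23 left.
Give Gen-14 8 more to hit its cap of 11 — 15 left.
Gen-6: +15 (room for 17) → 15. Pool exhausted.
Total = 260×6 + 140×6 + 70×15 + 250×6 + 40×2 + 130×11 + 210×15 = 9610.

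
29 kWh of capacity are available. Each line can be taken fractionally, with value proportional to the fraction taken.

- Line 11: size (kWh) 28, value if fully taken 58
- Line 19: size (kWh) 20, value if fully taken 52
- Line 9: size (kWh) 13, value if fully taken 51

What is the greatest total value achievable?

92.6

Best value per unit of size first: Line 9 51/13≈3.92, Line 19 52/20≈2.6, Line 11 58/28≈2.07.
Take all of Line 9 (13 kWh, value 51) — 16 kWh left.
Only 16 kWh remain; take 16/20 of Line 19 for value 52×16/20 = 41.6.
Total value = 92.6.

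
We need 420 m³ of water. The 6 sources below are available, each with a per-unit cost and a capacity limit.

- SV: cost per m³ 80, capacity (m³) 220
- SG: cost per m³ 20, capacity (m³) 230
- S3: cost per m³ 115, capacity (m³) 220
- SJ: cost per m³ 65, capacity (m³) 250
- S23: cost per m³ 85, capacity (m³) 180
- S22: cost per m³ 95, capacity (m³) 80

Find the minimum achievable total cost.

16950

Use sources in increasing cost order.
Take 230 from SG at 20 — need 190 more.
SJ (65): take the remaining 190 — done.
SV, S23, S22, S3: unused.
Cost = 230×20 + 190×65 = 16950.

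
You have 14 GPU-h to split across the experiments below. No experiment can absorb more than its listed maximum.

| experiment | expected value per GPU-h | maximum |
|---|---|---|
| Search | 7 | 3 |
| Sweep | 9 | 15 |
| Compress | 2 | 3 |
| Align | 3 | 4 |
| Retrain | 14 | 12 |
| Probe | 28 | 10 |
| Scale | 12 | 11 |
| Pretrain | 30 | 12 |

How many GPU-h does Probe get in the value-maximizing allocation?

Highest expected value per GPU-h first: Pretrain 30 > Probe 28 > Retrain 14 > Scale 12 > Sweep 9 > Search 7 > Align 3 > Compress 2.
Pretrain: +12 to 12 (cap) ; 2 left.
Probe: +2 (room for 10) → 2. Pool exhausted.

2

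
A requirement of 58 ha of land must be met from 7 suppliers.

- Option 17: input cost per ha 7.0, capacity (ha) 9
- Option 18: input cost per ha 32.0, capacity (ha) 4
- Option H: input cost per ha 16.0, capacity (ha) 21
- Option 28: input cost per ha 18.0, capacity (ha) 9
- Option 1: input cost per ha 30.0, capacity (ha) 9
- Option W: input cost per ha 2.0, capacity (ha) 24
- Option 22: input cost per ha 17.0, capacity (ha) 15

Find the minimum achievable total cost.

515

Use suppliers in increasing cost order.
Option W at 2.0: take all 24 ha — 34 still needed.
Take 9 from Option 17 at 7.0 — need 25 more.
Option H (16.0): use full 21 — 4 ha to go.
Option 22 (17.0): take the remaining 4 — done.
Option 28, Option 1, Option 18: unused.
Cost = 24×2.0 + 9×7.0 + 21×16.0 + 4×17.0 = 515.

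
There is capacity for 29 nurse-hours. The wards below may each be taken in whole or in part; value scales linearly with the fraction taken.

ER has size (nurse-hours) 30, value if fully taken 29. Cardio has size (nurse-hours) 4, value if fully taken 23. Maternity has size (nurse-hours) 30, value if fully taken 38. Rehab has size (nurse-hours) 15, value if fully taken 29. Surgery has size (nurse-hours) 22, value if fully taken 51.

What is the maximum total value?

Sort by value density: Cardio 23/4≈5.75, Surgery 51/22≈2.32, Rehab 29/15≈1.93, Maternity 38/30≈1.27, ER 29/30≈0.967.
Cardio: take in full, 4 nurse-hours for value 23 → 25 left.
All 22 nurse-hours of Surgery fit (value 51) → 3 remain.
Only 3 nurse-hours remain; take 3/15 of Rehab for value 29×3/15 = 5.8.
Total value = 79.8.

79.8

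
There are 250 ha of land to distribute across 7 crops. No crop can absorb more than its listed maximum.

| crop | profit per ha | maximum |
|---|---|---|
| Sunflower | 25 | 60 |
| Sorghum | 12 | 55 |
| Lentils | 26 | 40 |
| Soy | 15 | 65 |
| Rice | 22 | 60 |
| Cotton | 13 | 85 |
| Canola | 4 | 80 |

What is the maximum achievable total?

5160

Order the crops by profit per ha: Lentils 26 > Sunflower 25 > Rice 22 > Soy 15 > Cotton 13 > Sorghum 12 > Canola 4.
Lentils takes 40 to reach its cap of 40 → 210 left.
Sunflower takes 60 to reach its cap of 60 → 150 left.
Rice takes 60 to reach its cap of 60 → 90 left.
Soy: +65 to 65 (cap) → 25 left.
Cotton has room for 85 but only 25 remain, so it gets 25.
Total = 25×60 + 26×40 + 15×65 + 22×60 + 13×25 = 5160.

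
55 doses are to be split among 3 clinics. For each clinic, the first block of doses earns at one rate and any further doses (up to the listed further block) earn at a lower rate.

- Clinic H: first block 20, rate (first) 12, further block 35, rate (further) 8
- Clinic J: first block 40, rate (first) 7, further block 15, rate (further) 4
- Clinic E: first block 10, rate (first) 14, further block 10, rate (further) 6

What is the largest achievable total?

Rank every tier by rate: Clinic E/first 14 > Clinic H/first 12 > Clinic H/second 8 > Clinic J/first 7 > Clinic E/second 6 > Clinic J/second 4.
Clinic E first at 14: fill all 10 → 45 left.
Fill Clinic H first block (20 at 12) → 25 left.
Clinic H/second: +25 of 35 at 8; pool empty.
Total = 14×10 + 12×20 + 8×25 = 580.

580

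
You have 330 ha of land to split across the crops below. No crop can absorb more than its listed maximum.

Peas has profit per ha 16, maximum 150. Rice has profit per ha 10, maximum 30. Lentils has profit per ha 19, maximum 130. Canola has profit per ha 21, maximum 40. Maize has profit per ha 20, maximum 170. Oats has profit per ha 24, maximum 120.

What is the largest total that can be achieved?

Order the crops by profit per ha: Oats 24 > Canola 21 > Maize 20 > Lentils 19 > Peas 16 > Rice 10.
Oats: +120 to 120 (cap) — 210 left.
Canola: +40 to 40 (cap) — 170 left.
Maize: +170 to 170 (cap) — 0 left.
Total = 21×40 + 20×170 + 24×120 = 7120.

7120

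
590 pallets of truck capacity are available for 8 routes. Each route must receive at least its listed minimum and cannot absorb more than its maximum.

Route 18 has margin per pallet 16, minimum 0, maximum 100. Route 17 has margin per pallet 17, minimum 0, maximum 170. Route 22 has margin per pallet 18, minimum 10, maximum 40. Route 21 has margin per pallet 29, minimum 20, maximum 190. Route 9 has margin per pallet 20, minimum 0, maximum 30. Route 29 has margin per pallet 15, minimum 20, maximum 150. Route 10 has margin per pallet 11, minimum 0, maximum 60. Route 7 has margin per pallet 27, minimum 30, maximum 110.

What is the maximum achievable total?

13470

Meeting every minimum uses 0+0+10+20+0+20+0+30 = 80 pallets, leaving 510.
Order the routes by margin per pallet: Route 21 29 > Route 7 27 > Route 9 20 > Route 22 18 > Route 17 17 > Route 18 16 > Route 29 15 > Route 10 11.
Give Route 21 170 more to hit its cap of 190 — 340 left.
Route 7: +80 to 110 (cap) — 260 left.
Route 9: +30 to 30 (cap) — 230 left.
Route 22: +30 to 40 (cap) — 200 left.
Give Route 17 170 more to hit its cap of 170 — 30 left.
Route 18: +30 (room for 100) → 30. Pool exhausted.
Total = 16×30 + 17×170 + 18×40 + 29×190 + 20×30 + 15×20 + 27×110 = 13470.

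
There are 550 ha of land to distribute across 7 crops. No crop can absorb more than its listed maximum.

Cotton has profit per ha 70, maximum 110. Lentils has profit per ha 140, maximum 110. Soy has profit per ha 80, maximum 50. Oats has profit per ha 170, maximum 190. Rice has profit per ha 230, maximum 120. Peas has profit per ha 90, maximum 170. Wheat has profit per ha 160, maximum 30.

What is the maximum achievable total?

89100

Rank by profit per ha: Rice 230 > Oats 170 > Wheat 160 > Lentils 140 > Peas 90 > Soy 80 > Cotton 70.
Give Rice 120 to hit its cap of 120 ; 430 left.
Give Oats 190 to hit its cap of 190 ; 240 left.
Wheat takes 30 to reach its cap of 30 ; 210 left.
Give Lentils 110 to hit its cap of 110 ; 100 left.
Peas has room for 170 but only 100 remain, so it gets 100.
Total = 140×110 + 170×190 + 230×120 + 90×100 + 160×30 = 89100.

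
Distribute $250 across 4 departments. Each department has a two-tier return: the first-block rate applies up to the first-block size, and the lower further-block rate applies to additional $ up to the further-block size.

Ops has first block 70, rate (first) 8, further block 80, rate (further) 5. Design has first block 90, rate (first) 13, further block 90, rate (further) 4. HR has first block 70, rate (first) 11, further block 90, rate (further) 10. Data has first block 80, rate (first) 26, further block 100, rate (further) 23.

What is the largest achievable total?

5290

Rank every tier by rate: Data/T1 26 > Data/T2 23 > Design/T1 13 > HR/T1 11 > HR/T2 10 > Ops/T1 8 > Ops/T2 5 > Design/T2 4.
Data T1 at 26: fill all 80 — 170 left.
Fill Data T2 block (100 at 23) — 70 left.
Design/T1: +70 of 90 at 13; pool empty.
Total = 26×80 + 23×100 + 13×70 = 5290.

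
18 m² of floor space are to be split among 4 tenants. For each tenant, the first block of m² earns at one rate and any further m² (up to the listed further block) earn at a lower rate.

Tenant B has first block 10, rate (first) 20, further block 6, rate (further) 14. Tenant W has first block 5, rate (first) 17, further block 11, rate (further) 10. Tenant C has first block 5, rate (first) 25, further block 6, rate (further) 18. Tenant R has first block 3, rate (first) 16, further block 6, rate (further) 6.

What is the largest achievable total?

379

Rank every tier by rate: Tenant C/T1 25 > Tenant B/T1 20 > Tenant C/T2 18 > Tenant W/T1 17 > Tenant R/T1 16 > Tenant B/T2 14 > Tenant W/T2 10 > Tenant R/T2 6.
Fill Tenant C T1 block (5 at 25) — 13 left.
Tenant B/T1 (20): +10 — 3 left.
Tenant C/T2: +3 of 6 at 18; pool empty.
Total = 25×5 + 20×10 + 18×3 = 379.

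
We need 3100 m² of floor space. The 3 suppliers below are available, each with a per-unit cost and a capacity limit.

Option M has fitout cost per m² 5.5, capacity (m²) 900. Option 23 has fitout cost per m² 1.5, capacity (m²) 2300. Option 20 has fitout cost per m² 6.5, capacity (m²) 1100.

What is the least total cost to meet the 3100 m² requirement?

7850

Cheapest first:
Option 23 (1.5): use full 2300 → 800 m² to go.
Option M at 5.5: take 800 of its 900 → requirement met.
Option 20: unused.
Cost = 2300×1.5 + 800×5.5 = 7850.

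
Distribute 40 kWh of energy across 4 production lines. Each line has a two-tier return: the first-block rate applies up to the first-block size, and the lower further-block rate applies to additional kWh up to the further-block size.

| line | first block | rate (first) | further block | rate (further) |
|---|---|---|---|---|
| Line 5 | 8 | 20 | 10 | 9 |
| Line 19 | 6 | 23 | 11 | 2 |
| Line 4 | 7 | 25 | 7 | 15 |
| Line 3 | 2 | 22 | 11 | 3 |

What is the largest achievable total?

712

Rank every tier by rate: Line 4/tier1 25 > Line 19/tier1 23 > Line 3/tier1 22 > Line 5/tier1 20 > Line 4/tier2 15 > Line 5/tier2 9 > Line 3/tier2 3 > Line 19/tier2 2.
Line 4 tier1 at 25: fill all 7 — 33 left.
Line 19 tier1 at 23: fill all 6 — 27 left.
Line 3 tier1 at 22: fill all 2 — 25 left.
Fill Line 5 tier1 block (8 at 20) — 17 left.
Fill Line 4 tier2 block (7 at 15) — 10 left.
Fill Line 5 tier2 block (10 at 9) — 0 left.
Total = 25×7 + 23×6 + 22×2 + 20×8 + 15×7 + 9×10 = 712.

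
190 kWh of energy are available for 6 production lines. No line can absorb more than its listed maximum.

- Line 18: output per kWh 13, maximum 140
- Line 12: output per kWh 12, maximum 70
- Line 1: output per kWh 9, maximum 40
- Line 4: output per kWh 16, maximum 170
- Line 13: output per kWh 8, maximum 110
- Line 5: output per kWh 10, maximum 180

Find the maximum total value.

2980

Highest output per kWh first: Line 4 16 > Line 18 13 > Line 12 12 > Line 5 10 > Line 1 9 > Line 13 8.
Line 4 takes 170 to reach its cap of 170 ; 20 left.
Line 18 has room for 140 but only 20 remain, so it gets 20.
Total = 13×20 + 16×170 = 2980.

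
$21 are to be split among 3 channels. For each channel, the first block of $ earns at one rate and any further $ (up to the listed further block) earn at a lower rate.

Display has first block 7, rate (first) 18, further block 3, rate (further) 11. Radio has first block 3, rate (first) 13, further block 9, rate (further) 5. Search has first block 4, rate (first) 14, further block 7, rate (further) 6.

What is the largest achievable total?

278

Rank every tier by rate: Display/T1 18 > Search/T1 14 > Radio/T1 13 > Display/T2 11 > Search/T2 6 > Radio/T2 5.
Display T1 at 18: fill all 7 → 14 left.
Search/T1 (14): +4 → 10 left.
Radio/T1 (13): +3 → 7 left.
Display/T2 (11): +3 → 4 left.
Search T2 at 6: only 4 left, fill 4.
Total = 18×7 + 14×4 + 13×3 + 11×3 + 6×4 = 278.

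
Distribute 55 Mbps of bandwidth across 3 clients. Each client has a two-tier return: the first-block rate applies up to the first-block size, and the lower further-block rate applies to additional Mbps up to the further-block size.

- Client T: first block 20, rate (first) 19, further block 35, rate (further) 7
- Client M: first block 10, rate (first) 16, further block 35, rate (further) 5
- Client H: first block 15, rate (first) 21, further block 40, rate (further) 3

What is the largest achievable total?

Order all 6 blocks by rate: Client H/first 21 > Client T/first 19 > Client M/first 16 > Client T/second 7 > Client M/second 5 > Client H/second 3.
Client H first at 21: fill all 15 ; 40 left.
Client T first at 19: fill all 20 ; 20 left.
Client M/first (16): +10 ; 10 left.
Client T second at 7: only 10 left, fill 10.
Total = 21×15 + 19×20 + 16×10 + 7×10 = 925.

925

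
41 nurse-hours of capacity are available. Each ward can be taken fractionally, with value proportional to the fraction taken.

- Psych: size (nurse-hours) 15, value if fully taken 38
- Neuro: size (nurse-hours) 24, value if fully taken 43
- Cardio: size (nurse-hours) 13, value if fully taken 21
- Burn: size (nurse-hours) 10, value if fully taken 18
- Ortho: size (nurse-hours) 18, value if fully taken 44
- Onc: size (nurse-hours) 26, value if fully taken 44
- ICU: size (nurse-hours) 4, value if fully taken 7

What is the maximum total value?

96.4

Sort by value density: Psych 38/15≈2.53, Ortho 44/18≈2.44, Burn 18/10≈1.8, Neuro 43/24≈1.79, ICU 7/4≈1.75, Onc 44/26≈1.69, Cardio 21/13≈1.62.
Psych: take in full, 15 nurse-hours for value 38 ; 26 left.
Take all of Ortho (18 nurse-hours, value 44) ; 8 nurse-hours left.
Only 8 nurse-hours remain; take 8/10 of Burn for value 18×8/10 = 14.4.
Total value = 96.4.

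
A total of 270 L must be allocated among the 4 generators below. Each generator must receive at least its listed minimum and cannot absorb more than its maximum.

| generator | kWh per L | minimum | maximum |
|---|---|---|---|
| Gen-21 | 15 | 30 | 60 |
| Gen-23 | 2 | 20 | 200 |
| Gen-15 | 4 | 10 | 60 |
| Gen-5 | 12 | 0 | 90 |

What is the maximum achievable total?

2340

Meeting every minimum uses 30+20+10+0 = 60 L, leaving 210.
Order the generators by kWh per L: Gen-21 15 > Gen-5 12 > Gen-15 4 > Gen-23 2.
Gen-21 takes 30 more to reach its cap of 60 ; 180 left.
Give Gen-5 90 more to hit its cap of 90 ; 90 left.
Gen-15: +50 to 60 (cap) ; 40 left.
Gen-23 has room for 180 more but only 40 remain, so it gets 60.
Total = 15×60 + 2×60 + 4×60 + 12×90 = 2340.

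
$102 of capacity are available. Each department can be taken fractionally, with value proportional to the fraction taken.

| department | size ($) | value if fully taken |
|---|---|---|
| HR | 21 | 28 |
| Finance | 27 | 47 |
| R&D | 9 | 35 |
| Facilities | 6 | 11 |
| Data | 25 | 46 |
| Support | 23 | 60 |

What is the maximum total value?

215

Sort by value density: R&D 35/9≈3.89, Support 60/23≈2.61, Data 46/25≈1.84, Facilities 11/6≈1.83, Finance 47/27≈1.74, HR 28/21≈1.33.
R&D: take in full, 9 $ for value 35 ; 93 left.
Take all of Support (23 $, value 60) ; 70 $ left.
All 25 $ of Data fit (value 46) ; 45 remain.
Take all of Facilities (6 $, value 11) ; 39 $ left.
All 27 $ of Finance fit (value 47) ; 12 remain.
Fill the last 12 $ with part of HR: 12/21 of it earns 16.
Total value = 215.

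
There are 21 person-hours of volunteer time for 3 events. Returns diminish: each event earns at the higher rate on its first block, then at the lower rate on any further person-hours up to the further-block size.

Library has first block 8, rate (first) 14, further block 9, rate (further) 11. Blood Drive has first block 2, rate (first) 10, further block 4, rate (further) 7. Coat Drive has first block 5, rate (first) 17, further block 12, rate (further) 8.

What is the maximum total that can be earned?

285

Treat each block as its own option and order by rate: Coat Drive/T1 17 > Library/T1 14 > Library/T2 11 > Blood Drive/T1 10 > Coat Drive/T2 8 > Blood Drive/T2 7.
Fill Coat Drive T1 block (5 at 17) → 16 left.
Library T1 at 14: fill all 8 → 8 left.
Library T2 at 11: only 8 left, fill 8.
Total = 17×5 + 14×8 + 11×8 = 285.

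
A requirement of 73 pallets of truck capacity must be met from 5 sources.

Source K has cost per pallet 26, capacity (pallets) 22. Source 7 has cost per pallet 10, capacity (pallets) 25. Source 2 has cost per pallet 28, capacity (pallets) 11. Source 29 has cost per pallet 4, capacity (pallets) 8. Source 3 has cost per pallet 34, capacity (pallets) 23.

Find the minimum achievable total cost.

1400

Use sources in increasing cost order.
Take 8 from Source 29 at 4 ; need 65 more.
Take 25 from Source 7 at 10 ; need 40 more.
Source K at 26: take all 22 pallets ; 18 still needed.
Source 2 at 28: take all 11 pallets ; 7 still needed.
Take 7 from Source 3 at 34 to finish.
Cost = 8×4 + 25×10 + 22×26 + 11×28 + 7×34 = 1400.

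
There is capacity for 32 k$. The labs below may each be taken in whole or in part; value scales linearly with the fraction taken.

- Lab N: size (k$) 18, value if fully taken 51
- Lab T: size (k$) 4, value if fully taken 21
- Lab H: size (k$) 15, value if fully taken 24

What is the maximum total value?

88

Sort by value density: Lab T 21/4≈5.25, Lab N 51/18≈2.83, Lab H 24/15≈1.6.
Lab T: take in full, 4 k$ for value 21 — 28 left.
Take all of Lab N (18 k$, value 51) — 10 k$ left.
10 k$ left: a 10/15 share of Lab H gives 24×10/15 = 16.
Total value = 88.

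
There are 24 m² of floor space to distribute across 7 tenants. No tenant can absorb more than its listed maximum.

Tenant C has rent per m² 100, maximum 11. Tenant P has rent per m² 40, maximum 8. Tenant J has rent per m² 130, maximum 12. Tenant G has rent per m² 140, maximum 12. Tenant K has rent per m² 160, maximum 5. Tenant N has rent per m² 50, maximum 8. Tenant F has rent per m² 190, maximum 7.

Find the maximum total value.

3810

Rank by rent per m²: Tenant F 190 > Tenant K 160 > Tenant G 140 > Tenant J 130 > Tenant C 100 > Tenant N 50 > Tenant P 40.
Give Tenant F 7 to hit its cap of 7 → 17 left.
Give Tenant K 5 to hit its cap of 5 → 12 left.
Tenant G: +12 to 12 (cap) → 0 left.
Total = 140×12 + 160×5 + 190×7 = 3810.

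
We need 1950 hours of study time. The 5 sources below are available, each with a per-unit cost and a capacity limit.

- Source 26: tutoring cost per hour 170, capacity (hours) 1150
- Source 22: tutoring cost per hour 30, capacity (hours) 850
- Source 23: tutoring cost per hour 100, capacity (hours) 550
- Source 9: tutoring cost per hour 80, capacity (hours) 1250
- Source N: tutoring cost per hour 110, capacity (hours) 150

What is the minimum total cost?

Use sources in increasing cost order.
Source 22 (30): use full 850 → 1100 hours to go.
Source 9 at 80: take 1100 of its 1250 → requirement met.
Source 23, Source N, Source 26: unused.
Cost = 850×30 + 1100×80 = 113500.

113500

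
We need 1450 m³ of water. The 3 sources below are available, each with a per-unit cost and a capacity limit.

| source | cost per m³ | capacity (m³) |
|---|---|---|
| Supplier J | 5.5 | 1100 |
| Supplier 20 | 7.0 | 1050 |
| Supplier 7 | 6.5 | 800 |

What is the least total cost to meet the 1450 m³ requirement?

Use sources in increasing cost order.
Supplier J at 5.5: take all 1100 m³ — 350 still needed.
Take 350 from Supplier 7 at 6.5 to finish.
Supplier 20: unused.
Cost = 1100×5.5 + 350×6.5 = 8325.

8325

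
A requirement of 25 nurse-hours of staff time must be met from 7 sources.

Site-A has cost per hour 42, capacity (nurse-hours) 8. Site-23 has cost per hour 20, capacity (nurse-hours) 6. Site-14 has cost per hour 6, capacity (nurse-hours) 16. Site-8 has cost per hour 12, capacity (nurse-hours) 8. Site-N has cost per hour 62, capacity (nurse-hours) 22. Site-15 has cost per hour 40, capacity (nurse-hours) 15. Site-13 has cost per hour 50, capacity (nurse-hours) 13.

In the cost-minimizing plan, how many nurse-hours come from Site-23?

Fill from the cheapest source first.
Site-14 at 6: take all 16 nurse-hours ; 9 still needed.
Take 8 from Site-8 at 12 ; need 1 more.
Site-23 (20): take the remaining 1 ; done.
Site-15, Site-A, Site-13, Site-N: unused.

1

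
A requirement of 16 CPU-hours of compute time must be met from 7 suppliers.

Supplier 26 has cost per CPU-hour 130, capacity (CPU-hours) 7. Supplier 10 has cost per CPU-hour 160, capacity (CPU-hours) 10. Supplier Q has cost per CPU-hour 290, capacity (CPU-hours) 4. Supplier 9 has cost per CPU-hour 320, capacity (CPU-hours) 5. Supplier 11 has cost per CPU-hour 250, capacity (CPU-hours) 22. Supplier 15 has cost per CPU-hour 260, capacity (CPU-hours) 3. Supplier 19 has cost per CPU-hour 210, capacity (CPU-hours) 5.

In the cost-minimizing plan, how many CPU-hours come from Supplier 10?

9

Use suppliers in increasing cost order.
Supplier 26 at 130: take all 7 CPU-hours → 9 still needed.
Supplier 10 (160): take the remaining 9 → done.
Supplier 19, Supplier 11, Supplier 15, Supplier Q, Supplier 9: unused.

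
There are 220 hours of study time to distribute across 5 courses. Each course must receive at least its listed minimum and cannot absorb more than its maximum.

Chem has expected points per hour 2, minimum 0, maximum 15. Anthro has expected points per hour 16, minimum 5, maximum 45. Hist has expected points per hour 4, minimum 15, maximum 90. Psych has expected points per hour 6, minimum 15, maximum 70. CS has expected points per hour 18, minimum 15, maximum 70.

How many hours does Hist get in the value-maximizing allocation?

35

Meeting every minimum uses 0+5+15+15+15 = 50 hours, leaving 170.
Rank by expected points per hour: CS 18 > Anthro 16 > Psych 6 > Hist 4 > Chem 2.
CS: +55 to 70 (cap) → 115 left.
Anthro takes 40 more to reach its cap of 45 → 75 left.
Psych takes 55 more to reach its cap of 70 → 20 left.
Only 20 left; Hist takes them to reach 35.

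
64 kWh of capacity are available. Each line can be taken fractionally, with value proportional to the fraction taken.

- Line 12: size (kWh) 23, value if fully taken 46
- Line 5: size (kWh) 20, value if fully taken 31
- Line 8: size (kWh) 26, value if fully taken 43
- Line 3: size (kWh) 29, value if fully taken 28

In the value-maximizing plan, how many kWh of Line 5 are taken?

15

Rank by value-to-size ratio: Line 12 46/23≈2, Line 8 43/26≈1.65, Line 5 31/20≈1.55, Line 3 28/29≈0.966.
Line 12: take in full, 23 kWh for value 46 → 41 left.
All 26 kWh of Line 8 fit (value 43) → 15 remain.
15 kWh left: a 15/20 share of Line 5 gives 31×15/20 = 23.25.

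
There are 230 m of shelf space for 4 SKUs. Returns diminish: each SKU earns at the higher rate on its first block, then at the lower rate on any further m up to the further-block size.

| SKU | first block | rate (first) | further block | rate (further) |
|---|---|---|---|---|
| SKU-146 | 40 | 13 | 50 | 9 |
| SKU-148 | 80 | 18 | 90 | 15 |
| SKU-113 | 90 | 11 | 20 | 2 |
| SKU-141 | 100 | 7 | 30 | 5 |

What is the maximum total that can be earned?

Rank every tier by rate: SKU-148/first 18 > SKU-148/second 15 > SKU-146/first 13 > SKU-113/first 11 > SKU-146/second 9 > SKU-141/first 7 > SKU-141/second 5 > SKU-113/second 2.
Fill SKU-148 first block (80 at 18) — 150 left.
SKU-148/second (15): +90 — 60 left.
SKU-146/first (13): +40 — 20 left.
20 remain; put them into SKU-113 first at 11.
Total = 18×80 + 15×90 + 13×40 + 11×20 = 3530.

3530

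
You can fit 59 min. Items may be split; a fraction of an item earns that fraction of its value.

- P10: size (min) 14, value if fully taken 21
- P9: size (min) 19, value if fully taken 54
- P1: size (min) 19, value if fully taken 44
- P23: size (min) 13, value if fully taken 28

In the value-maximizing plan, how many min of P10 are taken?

Rank by value-to-size ratio: P9 54/19≈2.84, P1 44/19≈2.32, P23 28/13≈2.15, P10 21/14≈1.5.
Take all of P9 (19 min, value 54) → 40 min left.
Take all of P1 (19 min, value 44) → 21 min left.
P23: take in full, 13 min for value 28 → 8 left.
8 min left: a 8/14 share of P10 gives 21×8/14 = 12.

8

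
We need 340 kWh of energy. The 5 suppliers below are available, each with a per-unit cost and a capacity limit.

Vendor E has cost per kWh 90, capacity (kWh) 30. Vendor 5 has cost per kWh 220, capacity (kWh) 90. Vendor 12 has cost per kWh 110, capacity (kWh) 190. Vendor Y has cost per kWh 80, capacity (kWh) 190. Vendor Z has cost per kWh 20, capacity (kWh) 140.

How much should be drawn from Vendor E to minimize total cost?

10

Use suppliers in increasing cost order.
Vendor Z at 20: take all 140 kWh — 200 still needed.
Vendor Y at 80: take all 190 kWh — 10 still needed.
Vendor E (90): take the remaining 10 — done.
Vendor 12, Vendor 5: unused.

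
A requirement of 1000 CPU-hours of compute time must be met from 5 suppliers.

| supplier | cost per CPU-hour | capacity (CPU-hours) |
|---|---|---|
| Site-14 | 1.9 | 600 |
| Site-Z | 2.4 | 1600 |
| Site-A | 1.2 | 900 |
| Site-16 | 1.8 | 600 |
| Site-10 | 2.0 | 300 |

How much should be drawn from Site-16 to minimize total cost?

Fill from the cheapest supplier first.
Site-A at 1.2: take all 900 CPU-hours → 100 still needed.
Site-16 (1.8): take the remaining 100 → done.
Site-14, Site-10, Site-Z: unused.

100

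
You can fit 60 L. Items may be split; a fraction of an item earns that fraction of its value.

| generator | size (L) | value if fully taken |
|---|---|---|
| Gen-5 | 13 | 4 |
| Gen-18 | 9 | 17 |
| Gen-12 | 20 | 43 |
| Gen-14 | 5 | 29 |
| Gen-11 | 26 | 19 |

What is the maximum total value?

Sort by value density: Gen-14 29/5≈5.8, Gen-12 43/20≈2.15, Gen-18 17/9≈1.89, Gen-11 19/26≈0.731, Gen-5 4/13≈0.308.
All 5 L of Gen-14 fit (value 29) → 55 remain.
Gen-12: take in full, 20 L for value 43 → 35 left.
Take all of Gen-18 (9 L, value 17) → 26 L left.
All 26 L of Gen-11 fit (value 19) → 0 remain.
Total value = 108.

108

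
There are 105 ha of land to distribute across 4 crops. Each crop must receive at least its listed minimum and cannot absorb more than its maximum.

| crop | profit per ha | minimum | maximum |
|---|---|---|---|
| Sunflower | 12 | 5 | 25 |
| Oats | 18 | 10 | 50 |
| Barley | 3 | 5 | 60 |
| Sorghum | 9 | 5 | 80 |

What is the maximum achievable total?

1440

Meeting every minimum uses 5+10+5+5 = 25 ha, leaving 80.
Order the crops by profit per ha: Oats 18 > Sunflower 12 > Sorghum 9 > Barley 3.
Oats takes 40 more to reach its cap of 50 → 40 left.
Sunflower: +20 to 25 (cap) → 20 left.
Sorghum has room for 75 more but only 20 remain, so it gets 25.
Total = 12×25 + 18×50 + 3×5 + 9×25 = 1440.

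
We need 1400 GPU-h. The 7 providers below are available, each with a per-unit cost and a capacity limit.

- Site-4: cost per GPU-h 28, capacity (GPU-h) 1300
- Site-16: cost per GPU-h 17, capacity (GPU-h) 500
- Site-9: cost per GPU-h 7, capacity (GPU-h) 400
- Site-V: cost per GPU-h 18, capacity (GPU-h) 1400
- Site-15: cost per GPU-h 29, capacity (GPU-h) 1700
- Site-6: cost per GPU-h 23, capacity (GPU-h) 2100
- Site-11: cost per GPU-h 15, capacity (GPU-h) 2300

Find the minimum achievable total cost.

Use providers in increasing cost order.
Site-9 at 7: take all 400 GPU-h — 1000 still needed.
Site-11 (15): take the remaining 1000 — done.
Site-16, Site-V, Site-6, Site-4, Site-15: unused.
Cost = 400×7 + 1000×15 = 17800.

17800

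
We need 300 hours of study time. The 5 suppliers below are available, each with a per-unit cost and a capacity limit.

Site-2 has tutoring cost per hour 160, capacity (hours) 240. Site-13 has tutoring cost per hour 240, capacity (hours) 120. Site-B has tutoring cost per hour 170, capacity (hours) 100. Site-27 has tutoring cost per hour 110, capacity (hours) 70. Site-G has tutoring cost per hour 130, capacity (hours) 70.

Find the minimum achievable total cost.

Fill from the cheapest supplier first.
Take 70 from Site-27 at 110 ; need 230 more.
Take 70 from Site-G at 130 ; need 160 more.
Take 160 from Site-2 at 160 to finish.
Site-B, Site-13: unused.
Cost = 70×110 + 70×130 + 160×160 = 42400.

42400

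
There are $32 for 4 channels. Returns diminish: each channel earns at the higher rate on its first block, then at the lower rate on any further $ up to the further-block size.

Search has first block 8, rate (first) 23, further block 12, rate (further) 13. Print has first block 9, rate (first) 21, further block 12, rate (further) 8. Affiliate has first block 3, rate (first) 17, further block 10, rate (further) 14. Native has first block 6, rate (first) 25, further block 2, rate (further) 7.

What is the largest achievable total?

Rank every tier by rate: Native/tier1 25 > Search/tier1 23 > Print/tier1 21 > Affiliate/tier1 17 > Affiliate/tier2 14 > Search/tier2 13 > Print/tier2 8 > Native/tier2 7.
Native tier1 at 25: fill all 6 ; 26 left.
Search/tier1 (23): +8 ; 18 left.
Fill Print tier1 block (9 at 21) ; 9 left.
Affiliate tier1 at 17: fill all 3 ; 6 left.
Affiliate tier2 at 14: only 6 left, fill 6.
Total = 25×6 + 23×8 + 21×9 + 17×3 + 14×6 = 658.

658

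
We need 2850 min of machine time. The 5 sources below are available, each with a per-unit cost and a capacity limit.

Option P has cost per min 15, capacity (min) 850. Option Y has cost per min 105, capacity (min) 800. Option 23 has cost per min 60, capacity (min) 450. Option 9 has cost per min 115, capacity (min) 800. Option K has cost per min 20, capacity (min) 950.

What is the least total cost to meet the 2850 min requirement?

Use sources in increasing cost order.
Option P (15): use full 850 ; 2000 min to go.
Option K (20): use full 950 ; 1050 min to go.
Option 23 at 60: take all 450 min ; 600 still needed.
Take 600 from Option Y at 105 to finish.
Option 9: unused.
Cost = 850×15 + 950×20 + 450×60 + 600×105 = 121750.

121750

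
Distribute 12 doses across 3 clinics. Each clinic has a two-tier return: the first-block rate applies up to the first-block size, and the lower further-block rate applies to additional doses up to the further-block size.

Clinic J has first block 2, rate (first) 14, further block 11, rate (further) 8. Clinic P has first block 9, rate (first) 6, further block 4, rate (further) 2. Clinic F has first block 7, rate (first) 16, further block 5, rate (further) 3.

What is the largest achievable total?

Order all 6 blocks by rate: Clinic F/first 16 > Clinic J/first 14 > Clinic J/second 8 > Clinic P/first 6 > Clinic F/second 3 > Clinic P/second 2.
Fill Clinic F first block (7 at 16) → 5 left.
Clinic J/first (14): +2 → 3 left.
3 remain; put them into Clinic J second at 8.
Total = 16×7 + 14×2 + 8×3 = 164.

164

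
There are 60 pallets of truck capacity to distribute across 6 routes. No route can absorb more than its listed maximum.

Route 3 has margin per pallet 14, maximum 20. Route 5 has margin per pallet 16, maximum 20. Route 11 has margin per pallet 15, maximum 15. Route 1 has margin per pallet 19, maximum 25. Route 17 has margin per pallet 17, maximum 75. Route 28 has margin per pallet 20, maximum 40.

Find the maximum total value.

Rank by margin per pallet: Route 28 20 > Route 1 19 > Route 17 17 > Route 5 16 > Route 11 15 > Route 3 14.
Route 28 takes 40 to reach its cap of 40 → 20 left.
Route 1 has room for 25 but only 20 remain, so it gets 20.
Total = 19×20 + 20×40 = 1180.

1180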